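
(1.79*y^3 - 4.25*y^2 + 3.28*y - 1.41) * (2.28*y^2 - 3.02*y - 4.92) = 4.0812*y^5 - 15.0958*y^4 + 11.5066*y^3 + 7.7896*y^2 - 11.8794*y + 6.9372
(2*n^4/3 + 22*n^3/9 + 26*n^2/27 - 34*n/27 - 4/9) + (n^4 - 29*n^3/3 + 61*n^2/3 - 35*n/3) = 5*n^4/3 - 65*n^3/9 + 575*n^2/27 - 349*n/27 - 4/9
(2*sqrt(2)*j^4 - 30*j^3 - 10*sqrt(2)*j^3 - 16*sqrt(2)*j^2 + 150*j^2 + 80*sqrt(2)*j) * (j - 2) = 2*sqrt(2)*j^5 - 30*j^4 - 14*sqrt(2)*j^4 + 4*sqrt(2)*j^3 + 210*j^3 - 300*j^2 + 112*sqrt(2)*j^2 - 160*sqrt(2)*j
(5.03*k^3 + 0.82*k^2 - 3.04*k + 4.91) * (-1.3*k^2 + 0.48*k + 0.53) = -6.539*k^5 + 1.3484*k^4 + 7.0115*k^3 - 7.4076*k^2 + 0.7456*k + 2.6023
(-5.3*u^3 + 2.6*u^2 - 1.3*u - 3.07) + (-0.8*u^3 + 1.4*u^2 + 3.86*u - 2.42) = -6.1*u^3 + 4.0*u^2 + 2.56*u - 5.49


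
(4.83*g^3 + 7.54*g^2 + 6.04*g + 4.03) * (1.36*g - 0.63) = 6.5688*g^4 + 7.2115*g^3 + 3.4642*g^2 + 1.6756*g - 2.5389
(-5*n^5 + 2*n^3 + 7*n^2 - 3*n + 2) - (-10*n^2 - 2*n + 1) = -5*n^5 + 2*n^3 + 17*n^2 - n + 1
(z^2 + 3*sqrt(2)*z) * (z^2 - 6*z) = z^4 - 6*z^3 + 3*sqrt(2)*z^3 - 18*sqrt(2)*z^2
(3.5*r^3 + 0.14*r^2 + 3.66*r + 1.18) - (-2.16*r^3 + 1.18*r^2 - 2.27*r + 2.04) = 5.66*r^3 - 1.04*r^2 + 5.93*r - 0.86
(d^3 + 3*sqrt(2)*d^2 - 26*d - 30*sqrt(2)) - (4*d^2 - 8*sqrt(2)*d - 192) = d^3 - 4*d^2 + 3*sqrt(2)*d^2 - 26*d + 8*sqrt(2)*d - 30*sqrt(2) + 192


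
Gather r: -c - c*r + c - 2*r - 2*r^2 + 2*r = -c*r - 2*r^2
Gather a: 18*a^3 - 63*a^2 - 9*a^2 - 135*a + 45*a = 18*a^3 - 72*a^2 - 90*a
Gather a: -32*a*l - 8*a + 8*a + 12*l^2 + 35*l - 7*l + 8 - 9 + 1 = -32*a*l + 12*l^2 + 28*l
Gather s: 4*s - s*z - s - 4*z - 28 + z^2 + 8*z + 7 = s*(3 - z) + z^2 + 4*z - 21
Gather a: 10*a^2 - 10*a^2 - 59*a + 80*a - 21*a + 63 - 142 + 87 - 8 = 0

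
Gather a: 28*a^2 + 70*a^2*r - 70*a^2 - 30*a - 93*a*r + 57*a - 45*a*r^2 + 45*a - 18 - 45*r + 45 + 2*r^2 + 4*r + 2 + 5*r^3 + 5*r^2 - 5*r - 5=a^2*(70*r - 42) + a*(-45*r^2 - 93*r + 72) + 5*r^3 + 7*r^2 - 46*r + 24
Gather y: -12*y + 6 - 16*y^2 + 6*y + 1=-16*y^2 - 6*y + 7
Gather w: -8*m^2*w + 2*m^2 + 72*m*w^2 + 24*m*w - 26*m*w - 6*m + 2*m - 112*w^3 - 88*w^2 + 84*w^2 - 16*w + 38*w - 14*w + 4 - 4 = 2*m^2 - 4*m - 112*w^3 + w^2*(72*m - 4) + w*(-8*m^2 - 2*m + 8)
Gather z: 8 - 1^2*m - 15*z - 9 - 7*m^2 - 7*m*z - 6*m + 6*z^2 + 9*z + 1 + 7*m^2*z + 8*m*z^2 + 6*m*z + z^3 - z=-7*m^2 - 7*m + z^3 + z^2*(8*m + 6) + z*(7*m^2 - m - 7)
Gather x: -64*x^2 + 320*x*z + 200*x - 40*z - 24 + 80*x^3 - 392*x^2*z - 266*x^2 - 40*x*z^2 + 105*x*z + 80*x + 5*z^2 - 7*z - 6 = 80*x^3 + x^2*(-392*z - 330) + x*(-40*z^2 + 425*z + 280) + 5*z^2 - 47*z - 30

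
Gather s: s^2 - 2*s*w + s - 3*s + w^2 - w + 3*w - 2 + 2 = s^2 + s*(-2*w - 2) + w^2 + 2*w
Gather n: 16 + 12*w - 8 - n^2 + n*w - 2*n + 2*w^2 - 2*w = -n^2 + n*(w - 2) + 2*w^2 + 10*w + 8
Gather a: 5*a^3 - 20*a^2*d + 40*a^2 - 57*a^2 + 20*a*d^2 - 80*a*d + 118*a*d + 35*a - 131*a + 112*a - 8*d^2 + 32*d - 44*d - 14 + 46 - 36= 5*a^3 + a^2*(-20*d - 17) + a*(20*d^2 + 38*d + 16) - 8*d^2 - 12*d - 4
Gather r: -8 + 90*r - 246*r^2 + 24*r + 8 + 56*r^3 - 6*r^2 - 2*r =56*r^3 - 252*r^2 + 112*r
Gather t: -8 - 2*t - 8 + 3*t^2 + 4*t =3*t^2 + 2*t - 16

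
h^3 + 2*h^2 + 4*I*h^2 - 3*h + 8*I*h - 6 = (h + 2)*(h + I)*(h + 3*I)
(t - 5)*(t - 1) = t^2 - 6*t + 5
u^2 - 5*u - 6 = (u - 6)*(u + 1)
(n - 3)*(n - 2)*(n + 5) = n^3 - 19*n + 30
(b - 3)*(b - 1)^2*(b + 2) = b^4 - 3*b^3 - 3*b^2 + 11*b - 6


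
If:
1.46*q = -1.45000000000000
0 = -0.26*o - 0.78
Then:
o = -3.00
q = -0.99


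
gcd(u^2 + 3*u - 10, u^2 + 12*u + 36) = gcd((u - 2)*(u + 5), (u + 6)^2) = 1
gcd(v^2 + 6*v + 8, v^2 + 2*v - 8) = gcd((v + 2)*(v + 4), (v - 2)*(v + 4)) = v + 4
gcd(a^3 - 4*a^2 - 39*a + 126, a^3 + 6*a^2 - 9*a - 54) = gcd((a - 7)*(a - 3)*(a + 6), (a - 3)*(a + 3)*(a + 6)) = a^2 + 3*a - 18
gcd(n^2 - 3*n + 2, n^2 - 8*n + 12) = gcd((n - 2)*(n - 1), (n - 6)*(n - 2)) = n - 2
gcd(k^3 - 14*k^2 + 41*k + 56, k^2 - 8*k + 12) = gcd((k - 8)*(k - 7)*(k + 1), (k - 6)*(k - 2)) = 1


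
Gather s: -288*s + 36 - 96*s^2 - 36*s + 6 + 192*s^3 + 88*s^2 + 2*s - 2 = 192*s^3 - 8*s^2 - 322*s + 40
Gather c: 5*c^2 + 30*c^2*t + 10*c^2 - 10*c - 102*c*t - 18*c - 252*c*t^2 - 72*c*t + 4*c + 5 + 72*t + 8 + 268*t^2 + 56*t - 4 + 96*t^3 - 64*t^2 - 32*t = c^2*(30*t + 15) + c*(-252*t^2 - 174*t - 24) + 96*t^3 + 204*t^2 + 96*t + 9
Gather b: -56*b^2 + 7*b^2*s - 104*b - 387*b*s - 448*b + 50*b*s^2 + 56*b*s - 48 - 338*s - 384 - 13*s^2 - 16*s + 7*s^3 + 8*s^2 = b^2*(7*s - 56) + b*(50*s^2 - 331*s - 552) + 7*s^3 - 5*s^2 - 354*s - 432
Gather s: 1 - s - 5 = -s - 4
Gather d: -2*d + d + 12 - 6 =6 - d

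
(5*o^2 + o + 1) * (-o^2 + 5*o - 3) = -5*o^4 + 24*o^3 - 11*o^2 + 2*o - 3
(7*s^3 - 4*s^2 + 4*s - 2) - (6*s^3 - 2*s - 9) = s^3 - 4*s^2 + 6*s + 7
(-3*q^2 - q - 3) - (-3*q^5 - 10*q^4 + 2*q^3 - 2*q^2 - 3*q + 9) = 3*q^5 + 10*q^4 - 2*q^3 - q^2 + 2*q - 12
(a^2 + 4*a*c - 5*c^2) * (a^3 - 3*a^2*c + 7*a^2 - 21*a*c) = a^5 + a^4*c + 7*a^4 - 17*a^3*c^2 + 7*a^3*c + 15*a^2*c^3 - 119*a^2*c^2 + 105*a*c^3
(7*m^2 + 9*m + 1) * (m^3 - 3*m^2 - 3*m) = 7*m^5 - 12*m^4 - 47*m^3 - 30*m^2 - 3*m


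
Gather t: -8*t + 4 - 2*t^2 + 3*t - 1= -2*t^2 - 5*t + 3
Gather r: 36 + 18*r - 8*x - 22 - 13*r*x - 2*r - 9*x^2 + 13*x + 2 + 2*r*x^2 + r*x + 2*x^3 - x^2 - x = r*(2*x^2 - 12*x + 16) + 2*x^3 - 10*x^2 + 4*x + 16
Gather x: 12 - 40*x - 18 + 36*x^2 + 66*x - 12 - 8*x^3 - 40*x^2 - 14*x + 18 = -8*x^3 - 4*x^2 + 12*x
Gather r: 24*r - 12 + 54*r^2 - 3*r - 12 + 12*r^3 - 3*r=12*r^3 + 54*r^2 + 18*r - 24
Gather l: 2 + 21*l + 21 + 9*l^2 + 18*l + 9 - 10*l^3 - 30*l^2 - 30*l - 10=-10*l^3 - 21*l^2 + 9*l + 22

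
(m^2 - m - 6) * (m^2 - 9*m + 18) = m^4 - 10*m^3 + 21*m^2 + 36*m - 108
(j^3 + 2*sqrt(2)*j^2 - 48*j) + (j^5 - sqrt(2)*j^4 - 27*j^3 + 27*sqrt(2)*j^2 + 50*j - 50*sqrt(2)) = j^5 - sqrt(2)*j^4 - 26*j^3 + 29*sqrt(2)*j^2 + 2*j - 50*sqrt(2)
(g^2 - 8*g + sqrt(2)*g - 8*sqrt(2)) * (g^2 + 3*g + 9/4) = g^4 - 5*g^3 + sqrt(2)*g^3 - 87*g^2/4 - 5*sqrt(2)*g^2 - 87*sqrt(2)*g/4 - 18*g - 18*sqrt(2)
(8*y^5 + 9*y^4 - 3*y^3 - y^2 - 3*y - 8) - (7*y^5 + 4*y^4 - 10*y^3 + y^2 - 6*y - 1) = y^5 + 5*y^4 + 7*y^3 - 2*y^2 + 3*y - 7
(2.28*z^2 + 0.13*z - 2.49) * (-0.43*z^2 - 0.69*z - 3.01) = -0.9804*z^4 - 1.6291*z^3 - 5.8818*z^2 + 1.3268*z + 7.4949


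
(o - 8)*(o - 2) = o^2 - 10*o + 16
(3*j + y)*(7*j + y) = 21*j^2 + 10*j*y + y^2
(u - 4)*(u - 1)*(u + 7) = u^3 + 2*u^2 - 31*u + 28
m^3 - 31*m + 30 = (m - 5)*(m - 1)*(m + 6)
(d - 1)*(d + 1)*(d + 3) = d^3 + 3*d^2 - d - 3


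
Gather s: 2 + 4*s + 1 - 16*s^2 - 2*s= -16*s^2 + 2*s + 3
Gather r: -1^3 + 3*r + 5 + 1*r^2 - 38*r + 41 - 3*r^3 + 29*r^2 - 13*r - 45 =-3*r^3 + 30*r^2 - 48*r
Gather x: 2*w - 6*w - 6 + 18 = 12 - 4*w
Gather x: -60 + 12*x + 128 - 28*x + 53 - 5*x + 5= 126 - 21*x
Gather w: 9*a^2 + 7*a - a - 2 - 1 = 9*a^2 + 6*a - 3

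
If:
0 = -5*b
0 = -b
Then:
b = 0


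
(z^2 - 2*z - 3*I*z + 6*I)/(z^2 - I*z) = (z^2 - 2*z - 3*I*z + 6*I)/(z*(z - I))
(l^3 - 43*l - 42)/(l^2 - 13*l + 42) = (l^2 + 7*l + 6)/(l - 6)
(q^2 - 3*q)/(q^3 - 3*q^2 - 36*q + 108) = q/(q^2 - 36)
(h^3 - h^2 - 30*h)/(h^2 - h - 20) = h*(-h^2 + h + 30)/(-h^2 + h + 20)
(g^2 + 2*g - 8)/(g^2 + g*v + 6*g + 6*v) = (g^2 + 2*g - 8)/(g^2 + g*v + 6*g + 6*v)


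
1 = 1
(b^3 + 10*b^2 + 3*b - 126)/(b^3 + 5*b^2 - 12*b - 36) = (b + 7)/(b + 2)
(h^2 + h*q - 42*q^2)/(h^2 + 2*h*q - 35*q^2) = (-h + 6*q)/(-h + 5*q)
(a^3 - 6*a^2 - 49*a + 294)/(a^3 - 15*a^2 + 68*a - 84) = (a + 7)/(a - 2)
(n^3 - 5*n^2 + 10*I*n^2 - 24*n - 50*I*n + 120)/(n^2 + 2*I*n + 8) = (n^2 + n*(-5 + 6*I) - 30*I)/(n - 2*I)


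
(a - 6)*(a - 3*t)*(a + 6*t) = a^3 + 3*a^2*t - 6*a^2 - 18*a*t^2 - 18*a*t + 108*t^2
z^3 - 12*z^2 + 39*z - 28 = (z - 7)*(z - 4)*(z - 1)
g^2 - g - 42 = (g - 7)*(g + 6)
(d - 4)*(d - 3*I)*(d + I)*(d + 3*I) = d^4 - 4*d^3 + I*d^3 + 9*d^2 - 4*I*d^2 - 36*d + 9*I*d - 36*I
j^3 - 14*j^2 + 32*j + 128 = (j - 8)^2*(j + 2)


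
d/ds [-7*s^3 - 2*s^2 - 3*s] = -21*s^2 - 4*s - 3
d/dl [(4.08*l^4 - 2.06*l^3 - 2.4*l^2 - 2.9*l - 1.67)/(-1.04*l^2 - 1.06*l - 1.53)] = (-8.4864*l^5 - 10.832*l^4 - 20.6024*l^3 + 8.9834*l^2 + 3.8704*l + 2.6668)/(1.0816*l^4 + 2.2048*l^3 + 4.306*l^2 + 3.2436*l + 2.3409)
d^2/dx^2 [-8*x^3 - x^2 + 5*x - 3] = -48*x - 2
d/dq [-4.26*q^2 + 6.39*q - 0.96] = 6.39 - 8.52*q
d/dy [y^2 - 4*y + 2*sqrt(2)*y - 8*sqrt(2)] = 2*y - 4 + 2*sqrt(2)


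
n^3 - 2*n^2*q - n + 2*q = (n - 1)*(n + 1)*(n - 2*q)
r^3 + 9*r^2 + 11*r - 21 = (r - 1)*(r + 3)*(r + 7)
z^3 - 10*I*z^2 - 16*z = z*(z - 8*I)*(z - 2*I)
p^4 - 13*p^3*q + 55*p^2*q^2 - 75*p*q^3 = p*(p - 5*q)^2*(p - 3*q)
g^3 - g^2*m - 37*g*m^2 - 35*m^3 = (g - 7*m)*(g + m)*(g + 5*m)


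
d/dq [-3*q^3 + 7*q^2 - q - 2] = -9*q^2 + 14*q - 1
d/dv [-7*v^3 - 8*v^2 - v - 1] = -21*v^2 - 16*v - 1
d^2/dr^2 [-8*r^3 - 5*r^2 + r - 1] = -48*r - 10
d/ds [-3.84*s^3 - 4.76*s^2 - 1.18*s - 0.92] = -11.52*s^2 - 9.52*s - 1.18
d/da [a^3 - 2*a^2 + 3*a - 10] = 3*a^2 - 4*a + 3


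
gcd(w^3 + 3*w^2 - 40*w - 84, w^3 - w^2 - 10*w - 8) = w + 2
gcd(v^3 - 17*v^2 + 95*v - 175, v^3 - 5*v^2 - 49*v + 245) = v^2 - 12*v + 35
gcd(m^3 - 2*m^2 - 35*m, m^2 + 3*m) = m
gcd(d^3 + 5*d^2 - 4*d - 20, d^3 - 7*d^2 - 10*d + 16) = d + 2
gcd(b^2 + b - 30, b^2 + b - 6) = 1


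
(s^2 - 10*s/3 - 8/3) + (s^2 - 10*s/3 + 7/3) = 2*s^2 - 20*s/3 - 1/3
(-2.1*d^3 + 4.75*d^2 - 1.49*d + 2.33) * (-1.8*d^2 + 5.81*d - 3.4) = 3.78*d^5 - 20.751*d^4 + 37.4195*d^3 - 29.0009*d^2 + 18.6033*d - 7.922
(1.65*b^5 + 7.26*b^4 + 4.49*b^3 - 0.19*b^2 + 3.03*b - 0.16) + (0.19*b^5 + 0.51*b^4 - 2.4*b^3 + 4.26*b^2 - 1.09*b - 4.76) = 1.84*b^5 + 7.77*b^4 + 2.09*b^3 + 4.07*b^2 + 1.94*b - 4.92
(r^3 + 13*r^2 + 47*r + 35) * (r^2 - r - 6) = r^5 + 12*r^4 + 28*r^3 - 90*r^2 - 317*r - 210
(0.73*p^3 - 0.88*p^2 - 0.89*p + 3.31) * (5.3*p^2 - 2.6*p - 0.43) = 3.869*p^5 - 6.562*p^4 - 2.7429*p^3 + 20.2354*p^2 - 8.2233*p - 1.4233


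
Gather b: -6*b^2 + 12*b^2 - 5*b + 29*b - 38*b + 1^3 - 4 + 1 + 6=6*b^2 - 14*b + 4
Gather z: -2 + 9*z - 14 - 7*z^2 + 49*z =-7*z^2 + 58*z - 16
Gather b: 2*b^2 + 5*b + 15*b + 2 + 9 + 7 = 2*b^2 + 20*b + 18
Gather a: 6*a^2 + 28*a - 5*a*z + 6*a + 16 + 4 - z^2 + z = 6*a^2 + a*(34 - 5*z) - z^2 + z + 20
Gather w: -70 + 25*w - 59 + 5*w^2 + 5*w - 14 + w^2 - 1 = 6*w^2 + 30*w - 144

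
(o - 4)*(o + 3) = o^2 - o - 12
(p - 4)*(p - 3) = p^2 - 7*p + 12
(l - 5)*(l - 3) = l^2 - 8*l + 15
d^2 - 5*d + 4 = (d - 4)*(d - 1)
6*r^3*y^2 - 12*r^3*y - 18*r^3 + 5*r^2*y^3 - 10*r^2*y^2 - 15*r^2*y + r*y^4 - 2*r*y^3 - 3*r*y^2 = (2*r + y)*(3*r + y)*(y - 3)*(r*y + r)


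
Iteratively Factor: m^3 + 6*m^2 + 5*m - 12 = (m + 3)*(m^2 + 3*m - 4) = (m + 3)*(m + 4)*(m - 1)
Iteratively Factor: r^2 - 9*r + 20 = (r - 4)*(r - 5)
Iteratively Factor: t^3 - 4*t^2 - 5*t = (t - 5)*(t^2 + t) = t*(t - 5)*(t + 1)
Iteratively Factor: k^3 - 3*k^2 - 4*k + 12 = (k - 2)*(k^2 - k - 6) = (k - 3)*(k - 2)*(k + 2)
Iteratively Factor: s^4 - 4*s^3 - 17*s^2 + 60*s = (s - 3)*(s^3 - s^2 - 20*s) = (s - 3)*(s + 4)*(s^2 - 5*s) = s*(s - 3)*(s + 4)*(s - 5)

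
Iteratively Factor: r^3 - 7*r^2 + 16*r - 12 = (r - 2)*(r^2 - 5*r + 6) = (r - 2)^2*(r - 3)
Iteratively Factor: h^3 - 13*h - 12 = (h - 4)*(h^2 + 4*h + 3) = (h - 4)*(h + 3)*(h + 1)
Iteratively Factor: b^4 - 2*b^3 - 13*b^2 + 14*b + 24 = (b - 4)*(b^3 + 2*b^2 - 5*b - 6) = (b - 4)*(b + 1)*(b^2 + b - 6) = (b - 4)*(b + 1)*(b + 3)*(b - 2)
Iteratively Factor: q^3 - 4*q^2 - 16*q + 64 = (q - 4)*(q^2 - 16) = (q - 4)*(q + 4)*(q - 4)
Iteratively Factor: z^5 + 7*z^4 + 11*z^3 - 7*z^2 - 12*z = (z + 3)*(z^4 + 4*z^3 - z^2 - 4*z) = (z - 1)*(z + 3)*(z^3 + 5*z^2 + 4*z) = (z - 1)*(z + 3)*(z + 4)*(z^2 + z) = z*(z - 1)*(z + 3)*(z + 4)*(z + 1)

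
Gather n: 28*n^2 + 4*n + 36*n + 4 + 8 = 28*n^2 + 40*n + 12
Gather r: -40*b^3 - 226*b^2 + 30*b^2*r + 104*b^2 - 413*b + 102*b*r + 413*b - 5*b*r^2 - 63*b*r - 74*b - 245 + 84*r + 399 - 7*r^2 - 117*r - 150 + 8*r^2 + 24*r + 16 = -40*b^3 - 122*b^2 - 74*b + r^2*(1 - 5*b) + r*(30*b^2 + 39*b - 9) + 20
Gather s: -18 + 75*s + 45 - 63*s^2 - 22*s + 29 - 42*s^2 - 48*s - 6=-105*s^2 + 5*s + 50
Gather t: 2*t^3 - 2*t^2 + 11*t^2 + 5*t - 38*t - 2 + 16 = 2*t^3 + 9*t^2 - 33*t + 14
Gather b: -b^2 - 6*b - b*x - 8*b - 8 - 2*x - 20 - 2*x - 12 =-b^2 + b*(-x - 14) - 4*x - 40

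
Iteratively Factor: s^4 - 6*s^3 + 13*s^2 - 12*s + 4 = (s - 2)*(s^3 - 4*s^2 + 5*s - 2) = (s - 2)*(s - 1)*(s^2 - 3*s + 2) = (s - 2)^2*(s - 1)*(s - 1)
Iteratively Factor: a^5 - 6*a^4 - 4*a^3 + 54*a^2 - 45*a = (a)*(a^4 - 6*a^3 - 4*a^2 + 54*a - 45) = a*(a - 1)*(a^3 - 5*a^2 - 9*a + 45) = a*(a - 1)*(a + 3)*(a^2 - 8*a + 15) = a*(a - 3)*(a - 1)*(a + 3)*(a - 5)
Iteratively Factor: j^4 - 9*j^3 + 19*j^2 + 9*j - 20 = (j - 5)*(j^3 - 4*j^2 - j + 4) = (j - 5)*(j + 1)*(j^2 - 5*j + 4) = (j - 5)*(j - 4)*(j + 1)*(j - 1)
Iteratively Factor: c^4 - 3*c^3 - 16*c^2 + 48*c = (c + 4)*(c^3 - 7*c^2 + 12*c) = (c - 3)*(c + 4)*(c^2 - 4*c) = (c - 4)*(c - 3)*(c + 4)*(c)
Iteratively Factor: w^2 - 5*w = (w - 5)*(w)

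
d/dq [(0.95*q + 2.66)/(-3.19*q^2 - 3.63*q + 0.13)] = (3.0305*q^2 + 16.9708*q + 9.7793)/(10.1761*q^4 + 23.1594*q^3 + 12.3475*q^2 - 0.9438*q + 0.0169)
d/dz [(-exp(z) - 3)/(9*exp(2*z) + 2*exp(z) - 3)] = 9*(exp(2*z) + 6*exp(z) + 1)*exp(z)/(81*exp(4*z) + 36*exp(3*z) - 50*exp(2*z) - 12*exp(z) + 9)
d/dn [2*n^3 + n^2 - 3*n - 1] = 6*n^2 + 2*n - 3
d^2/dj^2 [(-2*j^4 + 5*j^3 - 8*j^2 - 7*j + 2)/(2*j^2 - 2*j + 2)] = (-2*j^6 + 6*j^5 - 12*j^4 + j^3 + 3*j^2 + 30*j - 15)/(j^6 - 3*j^5 + 6*j^4 - 7*j^3 + 6*j^2 - 3*j + 1)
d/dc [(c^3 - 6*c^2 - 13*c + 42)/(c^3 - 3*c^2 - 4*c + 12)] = 3*(c^2 + 10*c + 1)/(c^4 - 2*c^3 - 11*c^2 + 12*c + 36)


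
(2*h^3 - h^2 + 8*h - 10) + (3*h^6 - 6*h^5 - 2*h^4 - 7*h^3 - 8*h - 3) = 3*h^6 - 6*h^5 - 2*h^4 - 5*h^3 - h^2 - 13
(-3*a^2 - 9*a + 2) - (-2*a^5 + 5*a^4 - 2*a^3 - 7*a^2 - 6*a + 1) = 2*a^5 - 5*a^4 + 2*a^3 + 4*a^2 - 3*a + 1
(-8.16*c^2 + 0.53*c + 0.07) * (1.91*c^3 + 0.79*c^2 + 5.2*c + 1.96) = -15.5856*c^5 - 5.4341*c^4 - 41.8796*c^3 - 13.1823*c^2 + 1.4028*c + 0.1372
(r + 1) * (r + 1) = r^2 + 2*r + 1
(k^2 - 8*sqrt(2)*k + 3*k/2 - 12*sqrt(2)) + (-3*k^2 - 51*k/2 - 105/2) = -2*k^2 - 24*k - 8*sqrt(2)*k - 105/2 - 12*sqrt(2)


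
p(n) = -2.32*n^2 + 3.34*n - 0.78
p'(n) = 3.34 - 4.64*n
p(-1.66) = -12.72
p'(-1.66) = 11.04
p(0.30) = 0.01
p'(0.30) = 1.95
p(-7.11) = -141.81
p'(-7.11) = 36.33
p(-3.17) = -34.68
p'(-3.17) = 18.05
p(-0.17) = -1.41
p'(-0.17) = 4.13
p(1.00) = 0.24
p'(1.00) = -1.30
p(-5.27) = -82.81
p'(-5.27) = 27.79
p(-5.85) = -99.72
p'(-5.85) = 30.48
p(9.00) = -158.64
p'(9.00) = -38.42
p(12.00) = -294.78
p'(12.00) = -52.34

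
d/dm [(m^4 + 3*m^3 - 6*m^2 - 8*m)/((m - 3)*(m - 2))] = 2*(m^3 - 2*m^2 - 15*m - 6)/(m^2 - 6*m + 9)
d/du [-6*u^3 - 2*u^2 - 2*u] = -18*u^2 - 4*u - 2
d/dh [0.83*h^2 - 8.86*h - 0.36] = 1.66*h - 8.86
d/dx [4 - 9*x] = -9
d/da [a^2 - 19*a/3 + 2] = 2*a - 19/3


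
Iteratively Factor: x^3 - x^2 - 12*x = (x + 3)*(x^2 - 4*x) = (x - 4)*(x + 3)*(x)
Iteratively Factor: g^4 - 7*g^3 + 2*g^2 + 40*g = (g)*(g^3 - 7*g^2 + 2*g + 40) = g*(g - 5)*(g^2 - 2*g - 8) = g*(g - 5)*(g - 4)*(g + 2)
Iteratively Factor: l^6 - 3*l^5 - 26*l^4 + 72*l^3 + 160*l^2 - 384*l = (l - 2)*(l^5 - l^4 - 28*l^3 + 16*l^2 + 192*l) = (l - 4)*(l - 2)*(l^4 + 3*l^3 - 16*l^2 - 48*l) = (l - 4)*(l - 2)*(l + 3)*(l^3 - 16*l) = l*(l - 4)*(l - 2)*(l + 3)*(l^2 - 16) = l*(l - 4)^2*(l - 2)*(l + 3)*(l + 4)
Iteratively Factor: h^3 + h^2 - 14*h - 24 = (h + 3)*(h^2 - 2*h - 8) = (h - 4)*(h + 3)*(h + 2)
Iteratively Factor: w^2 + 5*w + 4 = (w + 1)*(w + 4)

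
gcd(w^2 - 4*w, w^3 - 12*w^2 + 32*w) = w^2 - 4*w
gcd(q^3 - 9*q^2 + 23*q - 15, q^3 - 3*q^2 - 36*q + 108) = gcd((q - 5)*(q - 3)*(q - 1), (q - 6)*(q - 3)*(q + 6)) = q - 3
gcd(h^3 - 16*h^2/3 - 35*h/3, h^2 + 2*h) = h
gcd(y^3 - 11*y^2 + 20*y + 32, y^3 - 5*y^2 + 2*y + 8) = y^2 - 3*y - 4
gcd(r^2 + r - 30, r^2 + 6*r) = r + 6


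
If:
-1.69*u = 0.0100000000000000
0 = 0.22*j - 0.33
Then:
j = 1.50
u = -0.01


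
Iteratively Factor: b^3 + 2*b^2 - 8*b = (b)*(b^2 + 2*b - 8) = b*(b - 2)*(b + 4)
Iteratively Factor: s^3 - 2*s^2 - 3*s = (s + 1)*(s^2 - 3*s) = s*(s + 1)*(s - 3)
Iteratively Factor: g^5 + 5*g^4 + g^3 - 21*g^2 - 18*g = (g + 3)*(g^4 + 2*g^3 - 5*g^2 - 6*g) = (g + 3)^2*(g^3 - g^2 - 2*g) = g*(g + 3)^2*(g^2 - g - 2) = g*(g - 2)*(g + 3)^2*(g + 1)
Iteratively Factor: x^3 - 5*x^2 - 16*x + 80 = (x - 5)*(x^2 - 16) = (x - 5)*(x - 4)*(x + 4)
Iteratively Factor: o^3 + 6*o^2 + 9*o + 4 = (o + 4)*(o^2 + 2*o + 1) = (o + 1)*(o + 4)*(o + 1)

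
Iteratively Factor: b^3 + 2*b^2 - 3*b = (b)*(b^2 + 2*b - 3) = b*(b + 3)*(b - 1)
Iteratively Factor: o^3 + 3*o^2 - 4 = (o - 1)*(o^2 + 4*o + 4) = (o - 1)*(o + 2)*(o + 2)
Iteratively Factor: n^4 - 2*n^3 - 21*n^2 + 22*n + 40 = (n + 1)*(n^3 - 3*n^2 - 18*n + 40) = (n - 5)*(n + 1)*(n^2 + 2*n - 8) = (n - 5)*(n - 2)*(n + 1)*(n + 4)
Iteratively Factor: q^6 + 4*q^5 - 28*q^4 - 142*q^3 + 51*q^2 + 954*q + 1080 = (q + 3)*(q^5 + q^4 - 31*q^3 - 49*q^2 + 198*q + 360) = (q + 3)*(q + 4)*(q^4 - 3*q^3 - 19*q^2 + 27*q + 90) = (q - 3)*(q + 3)*(q + 4)*(q^3 - 19*q - 30) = (q - 5)*(q - 3)*(q + 3)*(q + 4)*(q^2 + 5*q + 6) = (q - 5)*(q - 3)*(q + 2)*(q + 3)*(q + 4)*(q + 3)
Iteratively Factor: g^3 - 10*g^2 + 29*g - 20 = (g - 4)*(g^2 - 6*g + 5) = (g - 4)*(g - 1)*(g - 5)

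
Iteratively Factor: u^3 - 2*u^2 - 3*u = (u + 1)*(u^2 - 3*u) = (u - 3)*(u + 1)*(u)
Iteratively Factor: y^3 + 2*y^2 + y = (y)*(y^2 + 2*y + 1) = y*(y + 1)*(y + 1)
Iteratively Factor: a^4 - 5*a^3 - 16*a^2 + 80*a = (a - 5)*(a^3 - 16*a) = (a - 5)*(a - 4)*(a^2 + 4*a) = (a - 5)*(a - 4)*(a + 4)*(a)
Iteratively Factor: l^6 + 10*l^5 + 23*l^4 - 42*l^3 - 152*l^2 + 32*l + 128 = (l + 4)*(l^5 + 6*l^4 - l^3 - 38*l^2 + 32) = (l + 4)^2*(l^4 + 2*l^3 - 9*l^2 - 2*l + 8) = (l - 2)*(l + 4)^2*(l^3 + 4*l^2 - l - 4) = (l - 2)*(l + 4)^3*(l^2 - 1) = (l - 2)*(l - 1)*(l + 4)^3*(l + 1)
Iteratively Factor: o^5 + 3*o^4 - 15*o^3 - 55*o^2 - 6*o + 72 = (o + 2)*(o^4 + o^3 - 17*o^2 - 21*o + 36) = (o + 2)*(o + 3)*(o^3 - 2*o^2 - 11*o + 12) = (o - 1)*(o + 2)*(o + 3)*(o^2 - o - 12) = (o - 1)*(o + 2)*(o + 3)^2*(o - 4)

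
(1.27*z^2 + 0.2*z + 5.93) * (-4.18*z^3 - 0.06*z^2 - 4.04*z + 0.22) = -5.3086*z^5 - 0.9122*z^4 - 29.9302*z^3 - 0.8844*z^2 - 23.9132*z + 1.3046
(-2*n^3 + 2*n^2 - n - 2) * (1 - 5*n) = 10*n^4 - 12*n^3 + 7*n^2 + 9*n - 2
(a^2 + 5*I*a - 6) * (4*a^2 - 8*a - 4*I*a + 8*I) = 4*a^4 - 8*a^3 + 16*I*a^3 - 4*a^2 - 32*I*a^2 + 8*a + 24*I*a - 48*I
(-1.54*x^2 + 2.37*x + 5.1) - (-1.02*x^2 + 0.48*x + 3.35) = -0.52*x^2 + 1.89*x + 1.75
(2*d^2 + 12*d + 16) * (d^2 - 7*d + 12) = 2*d^4 - 2*d^3 - 44*d^2 + 32*d + 192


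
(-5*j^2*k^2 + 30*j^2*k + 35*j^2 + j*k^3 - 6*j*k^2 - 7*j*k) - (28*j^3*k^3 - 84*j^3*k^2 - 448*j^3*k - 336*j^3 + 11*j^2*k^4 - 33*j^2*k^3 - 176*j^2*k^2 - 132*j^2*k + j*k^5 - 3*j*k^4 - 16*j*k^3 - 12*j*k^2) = -28*j^3*k^3 + 84*j^3*k^2 + 448*j^3*k + 336*j^3 - 11*j^2*k^4 + 33*j^2*k^3 + 171*j^2*k^2 + 162*j^2*k + 35*j^2 - j*k^5 + 3*j*k^4 + 17*j*k^3 + 6*j*k^2 - 7*j*k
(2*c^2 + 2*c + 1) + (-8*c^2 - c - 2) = -6*c^2 + c - 1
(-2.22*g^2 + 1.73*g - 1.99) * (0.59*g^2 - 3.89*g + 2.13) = -1.3098*g^4 + 9.6565*g^3 - 12.6324*g^2 + 11.426*g - 4.2387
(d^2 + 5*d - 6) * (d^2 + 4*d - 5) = d^4 + 9*d^3 + 9*d^2 - 49*d + 30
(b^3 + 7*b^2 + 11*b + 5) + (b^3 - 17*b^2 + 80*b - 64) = 2*b^3 - 10*b^2 + 91*b - 59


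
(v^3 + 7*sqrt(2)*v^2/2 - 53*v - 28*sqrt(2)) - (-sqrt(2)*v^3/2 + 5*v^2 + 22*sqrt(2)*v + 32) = sqrt(2)*v^3/2 + v^3 - 5*v^2 + 7*sqrt(2)*v^2/2 - 53*v - 22*sqrt(2)*v - 28*sqrt(2) - 32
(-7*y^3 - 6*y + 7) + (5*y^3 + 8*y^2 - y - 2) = -2*y^3 + 8*y^2 - 7*y + 5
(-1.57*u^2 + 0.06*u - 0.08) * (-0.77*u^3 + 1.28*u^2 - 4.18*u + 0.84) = 1.2089*u^5 - 2.0558*u^4 + 6.701*u^3 - 1.672*u^2 + 0.3848*u - 0.0672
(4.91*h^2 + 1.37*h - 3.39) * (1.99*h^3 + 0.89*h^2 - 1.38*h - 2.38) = 9.7709*h^5 + 7.0962*h^4 - 12.3026*h^3 - 16.5935*h^2 + 1.4176*h + 8.0682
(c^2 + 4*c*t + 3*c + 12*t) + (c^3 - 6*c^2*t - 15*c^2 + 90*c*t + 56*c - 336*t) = c^3 - 6*c^2*t - 14*c^2 + 94*c*t + 59*c - 324*t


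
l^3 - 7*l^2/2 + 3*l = l*(l - 2)*(l - 3/2)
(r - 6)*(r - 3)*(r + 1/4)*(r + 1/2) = r^4 - 33*r^3/4 + 91*r^2/8 + 99*r/8 + 9/4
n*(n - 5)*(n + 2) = n^3 - 3*n^2 - 10*n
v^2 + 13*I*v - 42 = (v + 6*I)*(v + 7*I)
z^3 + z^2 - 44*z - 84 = (z - 7)*(z + 2)*(z + 6)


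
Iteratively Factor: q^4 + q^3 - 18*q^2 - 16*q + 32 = (q + 2)*(q^3 - q^2 - 16*q + 16) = (q - 4)*(q + 2)*(q^2 + 3*q - 4) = (q - 4)*(q - 1)*(q + 2)*(q + 4)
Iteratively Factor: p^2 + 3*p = (p + 3)*(p)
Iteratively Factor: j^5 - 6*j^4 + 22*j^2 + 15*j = (j - 5)*(j^4 - j^3 - 5*j^2 - 3*j) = (j - 5)*(j + 1)*(j^3 - 2*j^2 - 3*j) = (j - 5)*(j - 3)*(j + 1)*(j^2 + j) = j*(j - 5)*(j - 3)*(j + 1)*(j + 1)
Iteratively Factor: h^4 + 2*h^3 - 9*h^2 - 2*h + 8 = (h + 1)*(h^3 + h^2 - 10*h + 8) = (h + 1)*(h + 4)*(h^2 - 3*h + 2) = (h - 2)*(h + 1)*(h + 4)*(h - 1)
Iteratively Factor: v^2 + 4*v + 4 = (v + 2)*(v + 2)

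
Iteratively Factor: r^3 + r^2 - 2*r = (r + 2)*(r^2 - r) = r*(r + 2)*(r - 1)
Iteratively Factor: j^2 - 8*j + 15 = (j - 5)*(j - 3)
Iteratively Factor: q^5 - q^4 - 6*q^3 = (q + 2)*(q^4 - 3*q^3) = q*(q + 2)*(q^3 - 3*q^2) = q*(q - 3)*(q + 2)*(q^2) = q^2*(q - 3)*(q + 2)*(q)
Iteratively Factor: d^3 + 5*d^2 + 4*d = (d + 4)*(d^2 + d) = d*(d + 4)*(d + 1)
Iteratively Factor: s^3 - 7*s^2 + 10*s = (s)*(s^2 - 7*s + 10) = s*(s - 5)*(s - 2)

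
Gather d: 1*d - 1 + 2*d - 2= 3*d - 3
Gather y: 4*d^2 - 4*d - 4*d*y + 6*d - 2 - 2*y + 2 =4*d^2 + 2*d + y*(-4*d - 2)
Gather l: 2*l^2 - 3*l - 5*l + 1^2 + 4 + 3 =2*l^2 - 8*l + 8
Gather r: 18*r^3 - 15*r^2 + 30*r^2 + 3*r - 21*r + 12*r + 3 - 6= 18*r^3 + 15*r^2 - 6*r - 3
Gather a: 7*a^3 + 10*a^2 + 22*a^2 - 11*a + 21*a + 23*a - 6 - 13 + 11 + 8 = 7*a^3 + 32*a^2 + 33*a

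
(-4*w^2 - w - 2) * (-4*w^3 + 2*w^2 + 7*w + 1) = 16*w^5 - 4*w^4 - 22*w^3 - 15*w^2 - 15*w - 2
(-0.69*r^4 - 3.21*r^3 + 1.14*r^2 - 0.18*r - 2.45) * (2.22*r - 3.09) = -1.5318*r^5 - 4.9941*r^4 + 12.4497*r^3 - 3.9222*r^2 - 4.8828*r + 7.5705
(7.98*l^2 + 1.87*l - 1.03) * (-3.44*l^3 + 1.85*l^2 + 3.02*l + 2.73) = -27.4512*l^5 + 8.3302*l^4 + 31.1023*l^3 + 25.5273*l^2 + 1.9945*l - 2.8119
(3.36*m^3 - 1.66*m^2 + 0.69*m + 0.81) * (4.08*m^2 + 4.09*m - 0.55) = 13.7088*m^5 + 6.9696*m^4 - 5.8222*m^3 + 7.0399*m^2 + 2.9334*m - 0.4455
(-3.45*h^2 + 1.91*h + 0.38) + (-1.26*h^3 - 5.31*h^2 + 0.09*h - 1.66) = -1.26*h^3 - 8.76*h^2 + 2.0*h - 1.28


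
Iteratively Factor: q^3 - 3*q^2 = (q)*(q^2 - 3*q) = q^2*(q - 3)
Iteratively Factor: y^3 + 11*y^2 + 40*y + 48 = (y + 3)*(y^2 + 8*y + 16) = (y + 3)*(y + 4)*(y + 4)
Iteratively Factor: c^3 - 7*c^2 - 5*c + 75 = (c - 5)*(c^2 - 2*c - 15) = (c - 5)*(c + 3)*(c - 5)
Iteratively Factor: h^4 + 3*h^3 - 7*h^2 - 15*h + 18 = (h + 3)*(h^3 - 7*h + 6) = (h - 2)*(h + 3)*(h^2 + 2*h - 3) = (h - 2)*(h + 3)^2*(h - 1)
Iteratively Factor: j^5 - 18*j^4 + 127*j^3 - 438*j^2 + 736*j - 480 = (j - 4)*(j^4 - 14*j^3 + 71*j^2 - 154*j + 120) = (j - 4)*(j - 3)*(j^3 - 11*j^2 + 38*j - 40) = (j - 4)^2*(j - 3)*(j^2 - 7*j + 10) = (j - 4)^2*(j - 3)*(j - 2)*(j - 5)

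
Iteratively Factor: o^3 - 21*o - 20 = (o - 5)*(o^2 + 5*o + 4) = (o - 5)*(o + 1)*(o + 4)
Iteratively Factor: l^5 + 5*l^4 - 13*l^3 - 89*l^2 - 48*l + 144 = (l - 4)*(l^4 + 9*l^3 + 23*l^2 + 3*l - 36) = (l - 4)*(l - 1)*(l^3 + 10*l^2 + 33*l + 36) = (l - 4)*(l - 1)*(l + 3)*(l^2 + 7*l + 12) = (l - 4)*(l - 1)*(l + 3)*(l + 4)*(l + 3)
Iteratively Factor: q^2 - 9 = (q - 3)*(q + 3)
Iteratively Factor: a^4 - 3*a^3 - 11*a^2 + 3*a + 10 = (a + 2)*(a^3 - 5*a^2 - a + 5) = (a + 1)*(a + 2)*(a^2 - 6*a + 5) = (a - 5)*(a + 1)*(a + 2)*(a - 1)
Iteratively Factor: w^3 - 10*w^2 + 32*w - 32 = (w - 4)*(w^2 - 6*w + 8) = (w - 4)*(w - 2)*(w - 4)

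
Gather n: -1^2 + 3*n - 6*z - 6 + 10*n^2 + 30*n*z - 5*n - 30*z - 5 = 10*n^2 + n*(30*z - 2) - 36*z - 12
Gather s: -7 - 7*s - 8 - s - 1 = -8*s - 16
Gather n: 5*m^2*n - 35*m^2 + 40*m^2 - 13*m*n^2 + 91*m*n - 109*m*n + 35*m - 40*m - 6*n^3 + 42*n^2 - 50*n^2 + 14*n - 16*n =5*m^2 - 5*m - 6*n^3 + n^2*(-13*m - 8) + n*(5*m^2 - 18*m - 2)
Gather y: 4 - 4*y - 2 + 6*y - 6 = 2*y - 4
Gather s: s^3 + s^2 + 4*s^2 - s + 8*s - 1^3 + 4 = s^3 + 5*s^2 + 7*s + 3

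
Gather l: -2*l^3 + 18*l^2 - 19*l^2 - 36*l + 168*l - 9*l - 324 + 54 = -2*l^3 - l^2 + 123*l - 270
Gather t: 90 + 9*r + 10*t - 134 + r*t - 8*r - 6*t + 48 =r + t*(r + 4) + 4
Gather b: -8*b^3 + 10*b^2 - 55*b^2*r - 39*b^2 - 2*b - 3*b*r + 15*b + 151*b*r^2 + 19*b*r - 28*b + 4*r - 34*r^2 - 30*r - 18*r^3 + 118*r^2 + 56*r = -8*b^3 + b^2*(-55*r - 29) + b*(151*r^2 + 16*r - 15) - 18*r^3 + 84*r^2 + 30*r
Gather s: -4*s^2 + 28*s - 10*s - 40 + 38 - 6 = -4*s^2 + 18*s - 8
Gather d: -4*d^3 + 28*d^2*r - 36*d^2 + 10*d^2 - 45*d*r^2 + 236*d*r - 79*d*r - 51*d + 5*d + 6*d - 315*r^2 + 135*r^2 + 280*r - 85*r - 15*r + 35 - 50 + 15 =-4*d^3 + d^2*(28*r - 26) + d*(-45*r^2 + 157*r - 40) - 180*r^2 + 180*r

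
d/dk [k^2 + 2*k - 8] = 2*k + 2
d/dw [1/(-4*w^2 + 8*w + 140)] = (w - 1)/(2*(-w^2 + 2*w + 35)^2)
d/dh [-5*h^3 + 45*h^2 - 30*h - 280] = -15*h^2 + 90*h - 30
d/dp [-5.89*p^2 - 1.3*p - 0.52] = -11.78*p - 1.3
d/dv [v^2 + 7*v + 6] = 2*v + 7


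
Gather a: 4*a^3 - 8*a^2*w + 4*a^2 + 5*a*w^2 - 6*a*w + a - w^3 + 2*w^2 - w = 4*a^3 + a^2*(4 - 8*w) + a*(5*w^2 - 6*w + 1) - w^3 + 2*w^2 - w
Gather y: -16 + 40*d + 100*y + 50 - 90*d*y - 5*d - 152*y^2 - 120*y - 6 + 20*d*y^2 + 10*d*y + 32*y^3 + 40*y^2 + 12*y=35*d + 32*y^3 + y^2*(20*d - 112) + y*(-80*d - 8) + 28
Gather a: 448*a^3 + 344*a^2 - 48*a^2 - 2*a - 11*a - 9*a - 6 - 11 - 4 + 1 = 448*a^3 + 296*a^2 - 22*a - 20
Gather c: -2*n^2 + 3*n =-2*n^2 + 3*n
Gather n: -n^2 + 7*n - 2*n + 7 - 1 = -n^2 + 5*n + 6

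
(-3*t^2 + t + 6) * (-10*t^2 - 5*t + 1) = 30*t^4 + 5*t^3 - 68*t^2 - 29*t + 6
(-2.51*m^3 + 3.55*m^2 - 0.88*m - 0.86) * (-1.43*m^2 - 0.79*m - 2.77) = 3.5893*m^5 - 3.0936*m^4 + 5.4066*m^3 - 7.9085*m^2 + 3.117*m + 2.3822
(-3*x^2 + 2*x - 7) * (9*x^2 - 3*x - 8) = -27*x^4 + 27*x^3 - 45*x^2 + 5*x + 56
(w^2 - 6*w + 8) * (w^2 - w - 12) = w^4 - 7*w^3 + 2*w^2 + 64*w - 96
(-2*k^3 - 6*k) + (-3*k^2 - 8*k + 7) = -2*k^3 - 3*k^2 - 14*k + 7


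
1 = 1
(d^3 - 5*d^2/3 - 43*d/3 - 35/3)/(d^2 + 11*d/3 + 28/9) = 3*(d^2 - 4*d - 5)/(3*d + 4)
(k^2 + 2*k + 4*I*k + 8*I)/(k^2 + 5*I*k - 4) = (k + 2)/(k + I)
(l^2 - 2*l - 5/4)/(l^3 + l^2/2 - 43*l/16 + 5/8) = 4*(4*l^2 - 8*l - 5)/(16*l^3 + 8*l^2 - 43*l + 10)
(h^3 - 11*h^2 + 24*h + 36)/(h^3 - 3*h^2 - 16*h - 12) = (h - 6)/(h + 2)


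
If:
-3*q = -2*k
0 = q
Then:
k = 0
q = 0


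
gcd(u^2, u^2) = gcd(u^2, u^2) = u^2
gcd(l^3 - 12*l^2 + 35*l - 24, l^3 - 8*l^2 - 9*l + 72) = l^2 - 11*l + 24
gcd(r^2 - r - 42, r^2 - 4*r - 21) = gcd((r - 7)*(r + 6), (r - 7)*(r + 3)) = r - 7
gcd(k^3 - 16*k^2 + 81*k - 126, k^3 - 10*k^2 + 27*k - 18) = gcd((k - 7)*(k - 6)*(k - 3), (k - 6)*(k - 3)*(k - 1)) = k^2 - 9*k + 18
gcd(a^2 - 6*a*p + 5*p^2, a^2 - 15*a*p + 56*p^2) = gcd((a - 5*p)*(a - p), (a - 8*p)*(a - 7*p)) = 1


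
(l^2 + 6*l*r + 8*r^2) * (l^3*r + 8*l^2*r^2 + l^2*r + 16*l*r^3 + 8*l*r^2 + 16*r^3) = l^5*r + 14*l^4*r^2 + l^4*r + 72*l^3*r^3 + 14*l^3*r^2 + 160*l^2*r^4 + 72*l^2*r^3 + 128*l*r^5 + 160*l*r^4 + 128*r^5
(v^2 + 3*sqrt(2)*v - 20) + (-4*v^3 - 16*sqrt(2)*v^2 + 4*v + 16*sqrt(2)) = -4*v^3 - 16*sqrt(2)*v^2 + v^2 + 4*v + 3*sqrt(2)*v - 20 + 16*sqrt(2)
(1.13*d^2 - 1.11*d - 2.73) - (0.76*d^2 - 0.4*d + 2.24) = 0.37*d^2 - 0.71*d - 4.97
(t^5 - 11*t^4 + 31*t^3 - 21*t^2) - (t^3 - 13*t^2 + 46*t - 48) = t^5 - 11*t^4 + 30*t^3 - 8*t^2 - 46*t + 48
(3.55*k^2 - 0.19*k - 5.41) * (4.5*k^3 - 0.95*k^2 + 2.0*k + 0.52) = 15.975*k^5 - 4.2275*k^4 - 17.0645*k^3 + 6.6055*k^2 - 10.9188*k - 2.8132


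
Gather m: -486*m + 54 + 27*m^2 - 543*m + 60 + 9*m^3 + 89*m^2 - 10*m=9*m^3 + 116*m^2 - 1039*m + 114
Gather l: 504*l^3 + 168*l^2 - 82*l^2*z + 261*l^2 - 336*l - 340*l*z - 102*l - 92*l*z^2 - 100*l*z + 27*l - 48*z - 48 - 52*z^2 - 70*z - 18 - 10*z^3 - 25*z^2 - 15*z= 504*l^3 + l^2*(429 - 82*z) + l*(-92*z^2 - 440*z - 411) - 10*z^3 - 77*z^2 - 133*z - 66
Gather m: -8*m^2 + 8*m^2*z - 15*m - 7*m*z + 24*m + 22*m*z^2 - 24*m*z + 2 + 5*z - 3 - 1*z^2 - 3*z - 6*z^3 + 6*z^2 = m^2*(8*z - 8) + m*(22*z^2 - 31*z + 9) - 6*z^3 + 5*z^2 + 2*z - 1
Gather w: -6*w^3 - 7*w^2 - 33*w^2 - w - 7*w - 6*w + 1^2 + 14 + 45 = -6*w^3 - 40*w^2 - 14*w + 60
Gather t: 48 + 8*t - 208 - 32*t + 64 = -24*t - 96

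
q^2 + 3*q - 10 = (q - 2)*(q + 5)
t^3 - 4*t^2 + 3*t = t*(t - 3)*(t - 1)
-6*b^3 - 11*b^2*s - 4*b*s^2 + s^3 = (-6*b + s)*(b + s)^2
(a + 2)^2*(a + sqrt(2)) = a^3 + sqrt(2)*a^2 + 4*a^2 + 4*a + 4*sqrt(2)*a + 4*sqrt(2)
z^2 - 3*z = z*(z - 3)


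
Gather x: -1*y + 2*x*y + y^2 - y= 2*x*y + y^2 - 2*y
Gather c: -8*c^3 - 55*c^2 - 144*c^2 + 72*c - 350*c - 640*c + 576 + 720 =-8*c^3 - 199*c^2 - 918*c + 1296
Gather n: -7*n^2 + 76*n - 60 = -7*n^2 + 76*n - 60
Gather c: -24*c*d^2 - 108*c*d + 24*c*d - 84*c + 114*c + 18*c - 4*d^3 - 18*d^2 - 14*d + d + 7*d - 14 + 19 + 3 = c*(-24*d^2 - 84*d + 48) - 4*d^3 - 18*d^2 - 6*d + 8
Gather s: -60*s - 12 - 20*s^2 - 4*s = -20*s^2 - 64*s - 12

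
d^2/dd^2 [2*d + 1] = 0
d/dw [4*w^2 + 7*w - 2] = 8*w + 7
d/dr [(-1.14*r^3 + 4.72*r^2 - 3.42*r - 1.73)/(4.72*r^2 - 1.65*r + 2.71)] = (-5.3808*r^4 + 3.762*r^3 - 0.913800000000002*r^2 + 41.9136*r - 12.1227)/(22.2784*r^4 - 15.576*r^3 + 28.3049*r^2 - 8.943*r + 7.3441)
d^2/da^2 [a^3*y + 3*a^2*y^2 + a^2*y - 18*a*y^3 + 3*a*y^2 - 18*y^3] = 2*y*(3*a + 3*y + 1)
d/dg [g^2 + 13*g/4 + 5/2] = 2*g + 13/4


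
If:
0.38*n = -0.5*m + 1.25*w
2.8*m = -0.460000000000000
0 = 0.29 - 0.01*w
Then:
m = -0.16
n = 95.61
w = 29.00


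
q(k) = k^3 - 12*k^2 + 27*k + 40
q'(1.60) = -3.72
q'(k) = 3*k^2 - 24*k + 27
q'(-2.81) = 118.13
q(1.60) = 56.58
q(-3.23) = -206.10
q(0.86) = 54.98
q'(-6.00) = 279.00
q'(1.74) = -5.68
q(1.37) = 57.04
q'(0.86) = 8.58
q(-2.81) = -152.81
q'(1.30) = 0.87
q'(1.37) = -0.25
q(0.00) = 40.00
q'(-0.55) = 41.11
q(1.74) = 55.92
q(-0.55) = 21.35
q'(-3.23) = 135.82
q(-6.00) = -770.00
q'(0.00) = 27.00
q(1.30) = 57.02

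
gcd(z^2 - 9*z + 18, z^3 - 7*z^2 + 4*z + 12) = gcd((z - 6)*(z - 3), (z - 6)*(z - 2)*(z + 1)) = z - 6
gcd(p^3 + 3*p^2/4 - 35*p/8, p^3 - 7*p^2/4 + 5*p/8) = p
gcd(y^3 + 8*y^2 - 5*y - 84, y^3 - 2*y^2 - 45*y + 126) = y^2 + 4*y - 21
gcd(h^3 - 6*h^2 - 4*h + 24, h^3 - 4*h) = h^2 - 4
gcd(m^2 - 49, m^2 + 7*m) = m + 7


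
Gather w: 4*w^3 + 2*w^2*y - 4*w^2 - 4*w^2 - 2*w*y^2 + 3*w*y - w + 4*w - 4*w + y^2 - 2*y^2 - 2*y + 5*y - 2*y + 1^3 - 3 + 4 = 4*w^3 + w^2*(2*y - 8) + w*(-2*y^2 + 3*y - 1) - y^2 + y + 2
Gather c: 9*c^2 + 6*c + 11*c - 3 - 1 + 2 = 9*c^2 + 17*c - 2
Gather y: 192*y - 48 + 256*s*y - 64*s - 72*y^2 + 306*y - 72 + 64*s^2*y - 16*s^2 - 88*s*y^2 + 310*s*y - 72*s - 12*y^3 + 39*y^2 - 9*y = -16*s^2 - 136*s - 12*y^3 + y^2*(-88*s - 33) + y*(64*s^2 + 566*s + 489) - 120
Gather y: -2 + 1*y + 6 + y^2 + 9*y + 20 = y^2 + 10*y + 24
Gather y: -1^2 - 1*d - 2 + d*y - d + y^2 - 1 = d*y - 2*d + y^2 - 4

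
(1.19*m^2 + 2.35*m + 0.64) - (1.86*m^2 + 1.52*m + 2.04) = -0.67*m^2 + 0.83*m - 1.4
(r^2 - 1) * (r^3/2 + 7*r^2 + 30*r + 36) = r^5/2 + 7*r^4 + 59*r^3/2 + 29*r^2 - 30*r - 36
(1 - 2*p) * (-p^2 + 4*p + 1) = 2*p^3 - 9*p^2 + 2*p + 1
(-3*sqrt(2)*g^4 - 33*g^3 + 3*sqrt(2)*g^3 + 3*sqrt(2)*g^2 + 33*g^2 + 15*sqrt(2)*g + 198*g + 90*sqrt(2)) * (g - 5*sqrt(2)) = -3*sqrt(2)*g^5 - 3*g^4 + 3*sqrt(2)*g^4 + 3*g^3 + 168*sqrt(2)*g^3 - 150*sqrt(2)*g^2 + 168*g^2 - 900*sqrt(2)*g - 150*g - 900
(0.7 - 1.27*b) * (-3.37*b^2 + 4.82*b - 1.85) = 4.2799*b^3 - 8.4804*b^2 + 5.7235*b - 1.295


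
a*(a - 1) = a^2 - a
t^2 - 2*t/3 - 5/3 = (t - 5/3)*(t + 1)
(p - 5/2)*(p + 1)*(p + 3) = p^3 + 3*p^2/2 - 7*p - 15/2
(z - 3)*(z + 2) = z^2 - z - 6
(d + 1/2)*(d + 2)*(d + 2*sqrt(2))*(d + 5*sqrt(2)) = d^4 + 5*d^3/2 + 7*sqrt(2)*d^3 + 21*d^2 + 35*sqrt(2)*d^2/2 + 7*sqrt(2)*d + 50*d + 20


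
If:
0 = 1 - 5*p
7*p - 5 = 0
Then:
No Solution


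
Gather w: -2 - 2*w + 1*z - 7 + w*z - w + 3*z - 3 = w*(z - 3) + 4*z - 12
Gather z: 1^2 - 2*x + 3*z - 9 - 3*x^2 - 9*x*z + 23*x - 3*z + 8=-3*x^2 - 9*x*z + 21*x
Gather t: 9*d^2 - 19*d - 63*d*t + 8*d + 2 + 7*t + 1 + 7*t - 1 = 9*d^2 - 11*d + t*(14 - 63*d) + 2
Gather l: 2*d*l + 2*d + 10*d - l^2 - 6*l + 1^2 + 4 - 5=12*d - l^2 + l*(2*d - 6)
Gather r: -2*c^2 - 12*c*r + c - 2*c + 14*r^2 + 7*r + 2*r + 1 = -2*c^2 - c + 14*r^2 + r*(9 - 12*c) + 1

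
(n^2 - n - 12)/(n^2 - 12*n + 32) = (n + 3)/(n - 8)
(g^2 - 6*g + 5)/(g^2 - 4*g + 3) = (g - 5)/(g - 3)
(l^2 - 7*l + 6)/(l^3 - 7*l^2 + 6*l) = 1/l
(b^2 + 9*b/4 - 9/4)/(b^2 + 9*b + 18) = (b - 3/4)/(b + 6)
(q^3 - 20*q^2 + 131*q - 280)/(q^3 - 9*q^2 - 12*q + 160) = (q - 7)/(q + 4)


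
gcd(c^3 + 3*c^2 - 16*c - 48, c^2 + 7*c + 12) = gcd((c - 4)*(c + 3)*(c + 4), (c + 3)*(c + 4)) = c^2 + 7*c + 12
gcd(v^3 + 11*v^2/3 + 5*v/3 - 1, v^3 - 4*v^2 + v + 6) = v + 1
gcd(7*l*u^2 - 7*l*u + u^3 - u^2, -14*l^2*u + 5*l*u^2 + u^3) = 7*l*u + u^2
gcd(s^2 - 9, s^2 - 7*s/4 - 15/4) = s - 3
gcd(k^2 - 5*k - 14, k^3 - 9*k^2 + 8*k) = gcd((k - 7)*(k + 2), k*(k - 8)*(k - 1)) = 1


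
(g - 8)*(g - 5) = g^2 - 13*g + 40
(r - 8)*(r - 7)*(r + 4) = r^3 - 11*r^2 - 4*r + 224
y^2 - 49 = (y - 7)*(y + 7)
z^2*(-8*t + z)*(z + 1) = -8*t*z^3 - 8*t*z^2 + z^4 + z^3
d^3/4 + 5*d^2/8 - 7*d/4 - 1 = (d/4 + 1)*(d - 2)*(d + 1/2)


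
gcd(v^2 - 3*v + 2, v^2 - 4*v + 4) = v - 2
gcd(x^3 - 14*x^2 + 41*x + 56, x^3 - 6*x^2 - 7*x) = x^2 - 6*x - 7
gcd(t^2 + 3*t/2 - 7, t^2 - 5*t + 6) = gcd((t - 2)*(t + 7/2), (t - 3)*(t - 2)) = t - 2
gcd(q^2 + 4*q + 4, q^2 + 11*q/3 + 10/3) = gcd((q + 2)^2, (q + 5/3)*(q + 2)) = q + 2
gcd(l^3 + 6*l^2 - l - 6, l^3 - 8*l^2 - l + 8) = l^2 - 1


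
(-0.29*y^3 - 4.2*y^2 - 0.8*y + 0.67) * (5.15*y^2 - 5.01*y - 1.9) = -1.4935*y^5 - 20.1771*y^4 + 17.473*y^3 + 15.4385*y^2 - 1.8367*y - 1.273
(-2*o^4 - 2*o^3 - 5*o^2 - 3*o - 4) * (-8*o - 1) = 16*o^5 + 18*o^4 + 42*o^3 + 29*o^2 + 35*o + 4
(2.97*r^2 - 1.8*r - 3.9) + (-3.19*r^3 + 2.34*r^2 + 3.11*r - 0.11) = -3.19*r^3 + 5.31*r^2 + 1.31*r - 4.01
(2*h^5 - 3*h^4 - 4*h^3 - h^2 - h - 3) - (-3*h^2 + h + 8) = 2*h^5 - 3*h^4 - 4*h^3 + 2*h^2 - 2*h - 11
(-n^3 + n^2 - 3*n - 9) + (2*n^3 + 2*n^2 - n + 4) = n^3 + 3*n^2 - 4*n - 5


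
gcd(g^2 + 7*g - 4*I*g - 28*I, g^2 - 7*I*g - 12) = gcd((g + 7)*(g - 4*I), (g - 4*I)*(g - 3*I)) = g - 4*I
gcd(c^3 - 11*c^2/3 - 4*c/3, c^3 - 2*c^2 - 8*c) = c^2 - 4*c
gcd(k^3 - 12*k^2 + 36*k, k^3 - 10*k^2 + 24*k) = k^2 - 6*k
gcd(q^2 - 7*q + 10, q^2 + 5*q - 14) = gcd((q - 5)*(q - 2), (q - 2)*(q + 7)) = q - 2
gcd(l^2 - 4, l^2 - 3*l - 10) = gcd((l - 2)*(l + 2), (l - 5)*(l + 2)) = l + 2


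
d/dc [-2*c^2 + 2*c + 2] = 2 - 4*c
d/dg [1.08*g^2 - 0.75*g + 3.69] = 2.16*g - 0.75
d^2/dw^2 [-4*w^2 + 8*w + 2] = -8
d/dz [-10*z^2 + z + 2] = 1 - 20*z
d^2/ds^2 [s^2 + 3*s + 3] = 2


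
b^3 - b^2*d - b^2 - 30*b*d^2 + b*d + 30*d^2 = (b - 1)*(b - 6*d)*(b + 5*d)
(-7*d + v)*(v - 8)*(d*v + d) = -7*d^2*v^2 + 49*d^2*v + 56*d^2 + d*v^3 - 7*d*v^2 - 8*d*v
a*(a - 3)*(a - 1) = a^3 - 4*a^2 + 3*a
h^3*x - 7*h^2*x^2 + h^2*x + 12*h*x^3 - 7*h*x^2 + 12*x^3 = (h - 4*x)*(h - 3*x)*(h*x + x)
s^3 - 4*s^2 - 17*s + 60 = (s - 5)*(s - 3)*(s + 4)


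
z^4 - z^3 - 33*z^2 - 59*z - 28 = (z - 7)*(z + 1)^2*(z + 4)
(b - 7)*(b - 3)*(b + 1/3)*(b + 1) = b^4 - 26*b^3/3 + 8*b^2 + 74*b/3 + 7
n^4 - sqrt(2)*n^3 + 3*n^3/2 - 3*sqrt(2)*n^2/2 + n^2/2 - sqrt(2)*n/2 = n*(n - sqrt(2))*(sqrt(2)*n/2 + sqrt(2)/2)*(sqrt(2)*n + sqrt(2)/2)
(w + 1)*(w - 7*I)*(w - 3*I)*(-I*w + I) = -I*w^4 - 10*w^3 + 22*I*w^2 + 10*w - 21*I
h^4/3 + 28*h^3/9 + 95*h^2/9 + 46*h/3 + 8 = (h/3 + 1)*(h + 4/3)*(h + 2)*(h + 3)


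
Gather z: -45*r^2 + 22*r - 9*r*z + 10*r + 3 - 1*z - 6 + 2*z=-45*r^2 + 32*r + z*(1 - 9*r) - 3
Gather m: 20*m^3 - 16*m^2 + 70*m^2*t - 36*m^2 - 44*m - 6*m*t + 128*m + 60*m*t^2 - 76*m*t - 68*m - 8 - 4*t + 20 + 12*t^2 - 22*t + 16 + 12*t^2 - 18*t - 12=20*m^3 + m^2*(70*t - 52) + m*(60*t^2 - 82*t + 16) + 24*t^2 - 44*t + 16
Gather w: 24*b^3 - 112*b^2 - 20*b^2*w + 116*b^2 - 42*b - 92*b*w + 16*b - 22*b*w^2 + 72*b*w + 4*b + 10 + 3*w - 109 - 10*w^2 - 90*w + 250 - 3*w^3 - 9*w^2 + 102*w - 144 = 24*b^3 + 4*b^2 - 22*b - 3*w^3 + w^2*(-22*b - 19) + w*(-20*b^2 - 20*b + 15) + 7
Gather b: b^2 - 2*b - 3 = b^2 - 2*b - 3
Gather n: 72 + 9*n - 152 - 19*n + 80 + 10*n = 0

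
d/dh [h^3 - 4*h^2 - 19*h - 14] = 3*h^2 - 8*h - 19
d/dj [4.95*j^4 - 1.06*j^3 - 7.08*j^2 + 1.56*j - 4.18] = 19.8*j^3 - 3.18*j^2 - 14.16*j + 1.56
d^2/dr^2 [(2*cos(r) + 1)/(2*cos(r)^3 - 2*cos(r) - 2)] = (2*(sin(r)^2*cos(r) + 1)^2*cos(r) + (sin(r)^2*cos(r) + 1)*(30*(1 - cos(2*r))^2 - cos(r) + 60*cos(2*r) + 9*cos(3*r) - 44)/4 - 2*(2*cos(r) + 1)*(3*cos(r)^2 - 1)^2*sin(r)^2)/(2*(sin(r)^2*cos(r) + 1)^3)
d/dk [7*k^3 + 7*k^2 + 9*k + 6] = 21*k^2 + 14*k + 9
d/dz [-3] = 0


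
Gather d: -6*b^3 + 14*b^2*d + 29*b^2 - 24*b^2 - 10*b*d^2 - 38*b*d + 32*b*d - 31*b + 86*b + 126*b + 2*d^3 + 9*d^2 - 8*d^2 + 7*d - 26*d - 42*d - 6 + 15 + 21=-6*b^3 + 5*b^2 + 181*b + 2*d^3 + d^2*(1 - 10*b) + d*(14*b^2 - 6*b - 61) + 30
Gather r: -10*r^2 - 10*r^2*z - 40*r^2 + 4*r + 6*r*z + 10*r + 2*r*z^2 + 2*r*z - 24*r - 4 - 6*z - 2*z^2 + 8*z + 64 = r^2*(-10*z - 50) + r*(2*z^2 + 8*z - 10) - 2*z^2 + 2*z + 60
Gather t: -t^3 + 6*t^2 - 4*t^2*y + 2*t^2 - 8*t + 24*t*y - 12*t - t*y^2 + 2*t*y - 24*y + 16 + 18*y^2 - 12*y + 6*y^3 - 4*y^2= -t^3 + t^2*(8 - 4*y) + t*(-y^2 + 26*y - 20) + 6*y^3 + 14*y^2 - 36*y + 16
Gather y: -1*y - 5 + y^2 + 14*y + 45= y^2 + 13*y + 40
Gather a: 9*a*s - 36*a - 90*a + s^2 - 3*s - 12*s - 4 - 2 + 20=a*(9*s - 126) + s^2 - 15*s + 14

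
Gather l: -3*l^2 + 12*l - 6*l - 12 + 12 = -3*l^2 + 6*l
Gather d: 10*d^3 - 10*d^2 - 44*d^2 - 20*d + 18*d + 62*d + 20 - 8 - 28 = 10*d^3 - 54*d^2 + 60*d - 16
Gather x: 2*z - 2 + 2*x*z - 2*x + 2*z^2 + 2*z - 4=x*(2*z - 2) + 2*z^2 + 4*z - 6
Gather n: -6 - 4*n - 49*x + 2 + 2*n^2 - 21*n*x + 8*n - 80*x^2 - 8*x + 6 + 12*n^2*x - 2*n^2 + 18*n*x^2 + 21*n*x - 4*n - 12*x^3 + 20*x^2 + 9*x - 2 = 12*n^2*x + 18*n*x^2 - 12*x^3 - 60*x^2 - 48*x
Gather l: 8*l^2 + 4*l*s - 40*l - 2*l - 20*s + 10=8*l^2 + l*(4*s - 42) - 20*s + 10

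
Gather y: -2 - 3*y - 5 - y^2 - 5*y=-y^2 - 8*y - 7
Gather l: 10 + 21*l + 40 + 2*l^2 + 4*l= 2*l^2 + 25*l + 50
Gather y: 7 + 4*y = 4*y + 7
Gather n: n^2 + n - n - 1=n^2 - 1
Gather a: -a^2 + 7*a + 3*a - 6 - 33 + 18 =-a^2 + 10*a - 21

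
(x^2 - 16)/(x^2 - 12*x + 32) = (x + 4)/(x - 8)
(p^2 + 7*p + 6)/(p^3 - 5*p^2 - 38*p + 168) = (p + 1)/(p^2 - 11*p + 28)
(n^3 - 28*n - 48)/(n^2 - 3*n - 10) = (n^2 - 2*n - 24)/(n - 5)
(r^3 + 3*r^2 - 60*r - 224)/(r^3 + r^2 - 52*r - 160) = (r + 7)/(r + 5)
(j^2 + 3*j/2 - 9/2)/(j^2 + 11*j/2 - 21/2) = (j + 3)/(j + 7)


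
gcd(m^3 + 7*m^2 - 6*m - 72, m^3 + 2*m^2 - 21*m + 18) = m^2 + 3*m - 18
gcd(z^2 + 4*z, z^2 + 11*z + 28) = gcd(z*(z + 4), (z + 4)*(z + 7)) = z + 4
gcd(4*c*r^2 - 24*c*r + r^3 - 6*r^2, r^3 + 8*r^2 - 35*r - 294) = r - 6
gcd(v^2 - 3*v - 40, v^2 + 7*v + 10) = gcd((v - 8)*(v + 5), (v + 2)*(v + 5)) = v + 5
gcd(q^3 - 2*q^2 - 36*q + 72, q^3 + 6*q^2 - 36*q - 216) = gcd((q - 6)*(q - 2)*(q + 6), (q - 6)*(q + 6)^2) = q^2 - 36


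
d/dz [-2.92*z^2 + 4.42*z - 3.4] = 4.42 - 5.84*z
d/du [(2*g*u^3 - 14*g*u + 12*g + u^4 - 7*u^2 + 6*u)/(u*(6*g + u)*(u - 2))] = (12*g^2*u^2 + 36*g^2 + 12*g*u^3 + 8*g*u^2 + 12*g*u + u^4 + 3*u^2)/(u^2*(36*g^2 + 12*g*u + u^2))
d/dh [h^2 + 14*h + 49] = 2*h + 14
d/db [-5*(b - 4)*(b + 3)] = 5 - 10*b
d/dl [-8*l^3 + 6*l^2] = 12*l*(1 - 2*l)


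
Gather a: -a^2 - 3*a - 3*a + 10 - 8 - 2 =-a^2 - 6*a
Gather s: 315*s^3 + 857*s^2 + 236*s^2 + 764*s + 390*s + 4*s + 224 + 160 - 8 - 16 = 315*s^3 + 1093*s^2 + 1158*s + 360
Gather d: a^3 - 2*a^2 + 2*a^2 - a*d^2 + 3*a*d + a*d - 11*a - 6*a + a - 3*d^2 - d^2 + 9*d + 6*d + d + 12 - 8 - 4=a^3 - 16*a + d^2*(-a - 4) + d*(4*a + 16)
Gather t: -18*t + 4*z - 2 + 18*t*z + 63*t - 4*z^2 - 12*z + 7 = t*(18*z + 45) - 4*z^2 - 8*z + 5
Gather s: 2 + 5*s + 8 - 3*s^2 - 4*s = -3*s^2 + s + 10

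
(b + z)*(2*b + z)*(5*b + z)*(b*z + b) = 10*b^4*z + 10*b^4 + 17*b^3*z^2 + 17*b^3*z + 8*b^2*z^3 + 8*b^2*z^2 + b*z^4 + b*z^3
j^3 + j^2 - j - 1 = (j - 1)*(j + 1)^2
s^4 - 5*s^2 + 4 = (s - 2)*(s - 1)*(s + 1)*(s + 2)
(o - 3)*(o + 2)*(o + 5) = o^3 + 4*o^2 - 11*o - 30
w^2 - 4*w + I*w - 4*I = (w - 4)*(w + I)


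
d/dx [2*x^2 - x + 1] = 4*x - 1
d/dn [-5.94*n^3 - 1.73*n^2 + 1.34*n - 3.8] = -17.82*n^2 - 3.46*n + 1.34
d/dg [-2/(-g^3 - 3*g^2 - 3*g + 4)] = 6*(-g^2 - 2*g - 1)/(g^3 + 3*g^2 + 3*g - 4)^2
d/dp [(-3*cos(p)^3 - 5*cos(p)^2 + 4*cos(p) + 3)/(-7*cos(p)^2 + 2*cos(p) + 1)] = (-21*cos(p)^4 + 12*cos(p)^3 - 9*cos(p)^2 - 32*cos(p) + 2)*sin(p)/(7*sin(p)^2 + 2*cos(p) - 6)^2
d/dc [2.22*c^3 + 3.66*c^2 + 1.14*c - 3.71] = 6.66*c^2 + 7.32*c + 1.14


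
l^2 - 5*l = l*(l - 5)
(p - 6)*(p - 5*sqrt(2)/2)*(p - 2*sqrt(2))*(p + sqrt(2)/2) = p^4 - 6*p^3 - 4*sqrt(2)*p^3 + 11*p^2/2 + 24*sqrt(2)*p^2 - 33*p + 5*sqrt(2)*p - 30*sqrt(2)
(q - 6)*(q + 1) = q^2 - 5*q - 6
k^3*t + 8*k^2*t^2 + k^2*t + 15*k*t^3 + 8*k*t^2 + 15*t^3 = (k + 3*t)*(k + 5*t)*(k*t + t)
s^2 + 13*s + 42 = (s + 6)*(s + 7)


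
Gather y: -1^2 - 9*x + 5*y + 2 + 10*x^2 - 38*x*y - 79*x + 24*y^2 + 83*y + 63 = 10*x^2 - 88*x + 24*y^2 + y*(88 - 38*x) + 64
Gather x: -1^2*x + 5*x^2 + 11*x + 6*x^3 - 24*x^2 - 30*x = 6*x^3 - 19*x^2 - 20*x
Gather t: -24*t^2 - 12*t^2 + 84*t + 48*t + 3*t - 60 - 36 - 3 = -36*t^2 + 135*t - 99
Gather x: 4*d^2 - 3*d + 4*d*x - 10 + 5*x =4*d^2 - 3*d + x*(4*d + 5) - 10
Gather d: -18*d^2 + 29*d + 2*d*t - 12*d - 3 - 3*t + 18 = -18*d^2 + d*(2*t + 17) - 3*t + 15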